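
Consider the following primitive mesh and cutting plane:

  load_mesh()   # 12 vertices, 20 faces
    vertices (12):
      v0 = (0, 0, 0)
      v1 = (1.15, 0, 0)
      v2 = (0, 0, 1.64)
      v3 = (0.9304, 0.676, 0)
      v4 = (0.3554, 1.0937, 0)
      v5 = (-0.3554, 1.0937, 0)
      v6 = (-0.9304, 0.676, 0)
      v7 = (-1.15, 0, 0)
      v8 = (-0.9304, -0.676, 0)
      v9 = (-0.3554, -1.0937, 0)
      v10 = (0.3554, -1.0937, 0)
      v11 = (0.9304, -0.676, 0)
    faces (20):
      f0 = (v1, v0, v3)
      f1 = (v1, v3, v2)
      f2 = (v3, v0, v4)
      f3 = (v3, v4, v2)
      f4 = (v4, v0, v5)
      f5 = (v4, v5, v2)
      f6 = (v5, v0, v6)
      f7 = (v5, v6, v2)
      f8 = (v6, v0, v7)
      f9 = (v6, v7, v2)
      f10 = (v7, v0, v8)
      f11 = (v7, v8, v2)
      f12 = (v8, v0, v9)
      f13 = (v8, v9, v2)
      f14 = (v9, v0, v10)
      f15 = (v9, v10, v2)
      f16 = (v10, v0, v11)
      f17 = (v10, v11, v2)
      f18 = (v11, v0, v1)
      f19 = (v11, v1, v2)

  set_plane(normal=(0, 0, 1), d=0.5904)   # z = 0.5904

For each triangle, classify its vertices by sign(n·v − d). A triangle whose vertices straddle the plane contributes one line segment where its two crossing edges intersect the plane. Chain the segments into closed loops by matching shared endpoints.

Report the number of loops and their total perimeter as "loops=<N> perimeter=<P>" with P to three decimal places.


loops=1 perimeter=4.549

Straddling triangles (10 of 20):
  (v1,v3,v2) [--+] → (0.595456, 0.43264, 0.5904)–(0.736, 0, 0.5904)  len=0.4549
  (v3,v4,v2) [--+] → (0.227456, 0.699968, 0.5904)–(0.595456, 0.43264, 0.5904)  len=0.4548
  (v4,v5,v2) [--+] → (-0.227456, 0.699968, 0.5904)–(0.227456, 0.699968, 0.5904)  len=0.4549
  (v5,v6,v2) [--+] → (-0.595456, 0.43264, 0.5904)–(-0.227456, 0.699968, 0.5904)  len=0.4548
  (v6,v7,v2) [--+] → (-0.736, 0, 0.5904)–(-0.595456, 0.43264, 0.5904)  len=0.4549
  (v7,v8,v2) [--+] → (-0.595456, -0.43264, 0.5904)–(-0.736, 0, 0.5904)  len=0.4549
  (v8,v9,v2) [--+] → (-0.227456, -0.699968, 0.5904)–(-0.595456, -0.43264, 0.5904)  len=0.4548
  (v9,v10,v2) [--+] → (0.227456, -0.699968, 0.5904)–(-0.227456, -0.699968, 0.5904)  len=0.4549
  (v10,v11,v2) [--+] → (0.595456, -0.43264, 0.5904)–(0.227456, -0.699968, 0.5904)  len=0.4548
  (v11,v1,v2) [--+] → (0.736, 0, 0.5904)–(0.595456, -0.43264, 0.5904)  len=0.4549

Chained into 1 loop(s):
  loop 1: 10 segments, perimeter = 4.5488
Total perimeter = 4.549


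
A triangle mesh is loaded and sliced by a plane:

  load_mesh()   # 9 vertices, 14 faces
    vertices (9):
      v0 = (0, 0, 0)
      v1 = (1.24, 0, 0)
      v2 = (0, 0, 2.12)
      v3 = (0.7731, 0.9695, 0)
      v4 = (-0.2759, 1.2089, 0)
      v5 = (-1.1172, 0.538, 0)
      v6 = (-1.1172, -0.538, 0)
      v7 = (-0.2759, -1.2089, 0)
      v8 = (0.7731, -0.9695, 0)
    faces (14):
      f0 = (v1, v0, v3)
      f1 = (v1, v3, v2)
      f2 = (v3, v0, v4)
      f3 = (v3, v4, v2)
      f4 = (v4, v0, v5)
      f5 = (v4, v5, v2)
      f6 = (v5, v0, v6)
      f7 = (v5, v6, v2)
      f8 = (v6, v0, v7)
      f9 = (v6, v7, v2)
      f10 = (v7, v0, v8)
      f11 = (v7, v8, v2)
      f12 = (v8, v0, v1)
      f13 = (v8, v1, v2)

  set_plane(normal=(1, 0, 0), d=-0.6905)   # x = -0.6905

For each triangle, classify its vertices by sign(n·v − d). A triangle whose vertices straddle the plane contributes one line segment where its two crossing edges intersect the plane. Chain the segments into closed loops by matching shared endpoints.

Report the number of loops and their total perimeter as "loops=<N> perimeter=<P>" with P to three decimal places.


loops=1 perimeter=4.375

Straddling triangles (6 of 14):
  (v4,v0,v5) [++-] → (-0.6905, 0.332518, 0)–(-0.6905, 0.878275, 0)  len=0.5458
  (v4,v5,v2) [+-+] → (-0.6905, 0.878275, 0)–(-0.6905, 0.332518, 0.809706)  len=0.9765
  (v5,v0,v6) [-+-] → (-0.6905, 0.332518, 0)–(-0.6905, -0.332518, 0)  len=0.6650
  (v5,v6,v2) [--+] → (-0.6905, -0.332518, 0.809706)–(-0.6905, 0.332518, 0.809706)  len=0.6650
  (v6,v0,v7) [-++] → (-0.6905, -0.332518, 0)–(-0.6905, -0.878275, 0)  len=0.5458
  (v6,v7,v2) [-++] → (-0.6905, -0.878275, 0)–(-0.6905, -0.332518, 0.809706)  len=0.9765

Chained into 1 loop(s):
  loop 1: 6 segments, perimeter = 4.3745
Total perimeter = 4.375


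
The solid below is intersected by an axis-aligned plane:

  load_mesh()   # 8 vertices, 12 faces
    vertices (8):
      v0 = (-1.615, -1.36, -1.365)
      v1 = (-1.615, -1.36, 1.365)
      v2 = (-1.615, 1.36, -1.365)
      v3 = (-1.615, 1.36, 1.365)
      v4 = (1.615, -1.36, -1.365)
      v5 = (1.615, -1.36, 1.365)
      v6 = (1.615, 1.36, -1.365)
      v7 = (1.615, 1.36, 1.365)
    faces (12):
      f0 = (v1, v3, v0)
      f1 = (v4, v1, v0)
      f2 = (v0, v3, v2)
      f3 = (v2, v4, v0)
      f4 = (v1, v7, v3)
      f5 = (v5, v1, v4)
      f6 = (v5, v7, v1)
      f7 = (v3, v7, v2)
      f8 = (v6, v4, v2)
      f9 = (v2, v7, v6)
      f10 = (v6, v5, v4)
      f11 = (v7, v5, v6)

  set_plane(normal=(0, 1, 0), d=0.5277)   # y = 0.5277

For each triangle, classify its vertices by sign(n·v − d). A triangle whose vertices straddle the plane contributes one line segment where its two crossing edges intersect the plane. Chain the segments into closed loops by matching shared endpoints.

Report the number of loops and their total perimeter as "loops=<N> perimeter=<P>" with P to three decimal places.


loops=1 perimeter=11.920

Straddling triangles (8 of 12):
  (v1,v3,v0) [-+-] → (-1.615, 0.5277, 1.365)–(-1.615, 0.5277, 0.52964)  len=0.8354
  (v0,v3,v2) [-++] → (-1.615, 0.5277, 0.52964)–(-1.615, 0.5277, -1.365)  len=1.8946
  (v2,v4,v0) [+--] → (-0.626644, 0.5277, -1.365)–(-1.615, 0.5277, -1.365)  len=0.9884
  (v1,v7,v3) [-++] → (0.626644, 0.5277, 1.365)–(-1.615, 0.5277, 1.365)  len=2.2416
  (v5,v7,v1) [-+-] → (1.615, 0.5277, 1.365)–(0.626644, 0.5277, 1.365)  len=0.9884
  (v6,v4,v2) [+-+] → (1.615, 0.5277, -1.365)–(-0.626644, 0.5277, -1.365)  len=2.2416
  (v6,v5,v4) [+--] → (1.615, 0.5277, -0.52964)–(1.615, 0.5277, -1.365)  len=0.8354
  (v7,v5,v6) [+-+] → (1.615, 0.5277, 1.365)–(1.615, 0.5277, -0.52964)  len=1.8946

Chained into 1 loop(s):
  loop 1: 8 segments, perimeter = 11.9200
Total perimeter = 11.920


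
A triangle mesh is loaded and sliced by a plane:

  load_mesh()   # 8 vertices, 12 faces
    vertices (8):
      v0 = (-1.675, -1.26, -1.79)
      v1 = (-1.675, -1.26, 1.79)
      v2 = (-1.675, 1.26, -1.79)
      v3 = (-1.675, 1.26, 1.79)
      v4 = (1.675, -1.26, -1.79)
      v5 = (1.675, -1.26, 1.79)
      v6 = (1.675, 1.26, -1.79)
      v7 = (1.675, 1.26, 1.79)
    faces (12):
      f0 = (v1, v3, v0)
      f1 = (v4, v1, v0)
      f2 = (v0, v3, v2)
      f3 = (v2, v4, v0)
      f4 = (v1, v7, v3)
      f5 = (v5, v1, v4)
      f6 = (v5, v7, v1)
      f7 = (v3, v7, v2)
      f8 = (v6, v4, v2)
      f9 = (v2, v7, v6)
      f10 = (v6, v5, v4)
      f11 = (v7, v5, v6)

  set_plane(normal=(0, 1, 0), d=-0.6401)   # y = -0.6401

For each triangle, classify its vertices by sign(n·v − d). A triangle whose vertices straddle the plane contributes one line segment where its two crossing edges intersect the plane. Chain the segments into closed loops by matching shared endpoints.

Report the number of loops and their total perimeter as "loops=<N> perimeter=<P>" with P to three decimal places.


loops=1 perimeter=13.860

Straddling triangles (8 of 12):
  (v1,v3,v0) [-+-] → (-1.675, -0.6401, 1.79)–(-1.675, -0.6401, -0.909348)  len=2.6993
  (v0,v3,v2) [-++] → (-1.675, -0.6401, -0.909348)–(-1.675, -0.6401, -1.79)  len=0.8807
  (v2,v4,v0) [+--] → (0.850927, -0.6401, -1.79)–(-1.675, -0.6401, -1.79)  len=2.5259
  (v1,v7,v3) [-++] → (-0.850927, -0.6401, 1.79)–(-1.675, -0.6401, 1.79)  len=0.8241
  (v5,v7,v1) [-+-] → (1.675, -0.6401, 1.79)–(-0.850927, -0.6401, 1.79)  len=2.5259
  (v6,v4,v2) [+-+] → (1.675, -0.6401, -1.79)–(0.850927, -0.6401, -1.79)  len=0.8241
  (v6,v5,v4) [+--] → (1.675, -0.6401, 0.909348)–(1.675, -0.6401, -1.79)  len=2.6993
  (v7,v5,v6) [+-+] → (1.675, -0.6401, 1.79)–(1.675, -0.6401, 0.909348)  len=0.8807

Chained into 1 loop(s):
  loop 1: 8 segments, perimeter = 13.8600
Total perimeter = 13.860


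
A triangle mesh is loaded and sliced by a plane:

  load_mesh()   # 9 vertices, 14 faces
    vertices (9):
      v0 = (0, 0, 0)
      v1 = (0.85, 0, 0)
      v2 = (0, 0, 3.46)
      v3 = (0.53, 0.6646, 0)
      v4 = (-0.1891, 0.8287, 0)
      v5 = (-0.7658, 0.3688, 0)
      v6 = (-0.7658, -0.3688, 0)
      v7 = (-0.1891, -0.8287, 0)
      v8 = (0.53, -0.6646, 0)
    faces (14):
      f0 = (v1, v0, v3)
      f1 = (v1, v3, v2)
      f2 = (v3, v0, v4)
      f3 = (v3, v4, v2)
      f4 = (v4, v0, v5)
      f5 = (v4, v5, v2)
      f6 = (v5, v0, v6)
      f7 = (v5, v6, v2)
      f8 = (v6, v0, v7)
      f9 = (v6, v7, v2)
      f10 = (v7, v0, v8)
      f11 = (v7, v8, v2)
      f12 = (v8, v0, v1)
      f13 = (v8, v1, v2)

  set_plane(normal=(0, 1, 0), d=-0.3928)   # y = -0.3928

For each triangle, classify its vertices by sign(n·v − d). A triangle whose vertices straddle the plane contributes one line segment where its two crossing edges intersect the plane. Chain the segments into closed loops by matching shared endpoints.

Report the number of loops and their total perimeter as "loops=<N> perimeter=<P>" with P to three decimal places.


Straddling triangles (6 of 14):
  (v6,v0,v7) [++-] → (-0.0896325, -0.3928, 0)–(-0.735705, -0.3928, 0)  len=0.6461
  (v6,v7,v2) [+-+] → (-0.735705, -0.3928, 0)–(-0.0896325, -0.3928, 1.81998)  len=1.9312
  (v7,v0,v8) [-+-] → (-0.0896325, -0.3928, 0)–(0.313247, -0.3928, 0)  len=0.4029
  (v7,v8,v2) [--+] → (0.313247, -0.3928, 1.41503)–(-0.0896325, -0.3928, 1.81998)  len=0.5712
  (v8,v0,v1) [-++] → (0.313247, -0.3928, 0)–(0.66087, -0.3928, 0)  len=0.3476
  (v8,v1,v2) [-++] → (0.66087, -0.3928, 0)–(0.313247, -0.3928, 1.41503)  len=1.4571

Chained into 1 loop(s):
  loop 1: 6 segments, perimeter = 5.3561
Total perimeter = 5.356

loops=1 perimeter=5.356


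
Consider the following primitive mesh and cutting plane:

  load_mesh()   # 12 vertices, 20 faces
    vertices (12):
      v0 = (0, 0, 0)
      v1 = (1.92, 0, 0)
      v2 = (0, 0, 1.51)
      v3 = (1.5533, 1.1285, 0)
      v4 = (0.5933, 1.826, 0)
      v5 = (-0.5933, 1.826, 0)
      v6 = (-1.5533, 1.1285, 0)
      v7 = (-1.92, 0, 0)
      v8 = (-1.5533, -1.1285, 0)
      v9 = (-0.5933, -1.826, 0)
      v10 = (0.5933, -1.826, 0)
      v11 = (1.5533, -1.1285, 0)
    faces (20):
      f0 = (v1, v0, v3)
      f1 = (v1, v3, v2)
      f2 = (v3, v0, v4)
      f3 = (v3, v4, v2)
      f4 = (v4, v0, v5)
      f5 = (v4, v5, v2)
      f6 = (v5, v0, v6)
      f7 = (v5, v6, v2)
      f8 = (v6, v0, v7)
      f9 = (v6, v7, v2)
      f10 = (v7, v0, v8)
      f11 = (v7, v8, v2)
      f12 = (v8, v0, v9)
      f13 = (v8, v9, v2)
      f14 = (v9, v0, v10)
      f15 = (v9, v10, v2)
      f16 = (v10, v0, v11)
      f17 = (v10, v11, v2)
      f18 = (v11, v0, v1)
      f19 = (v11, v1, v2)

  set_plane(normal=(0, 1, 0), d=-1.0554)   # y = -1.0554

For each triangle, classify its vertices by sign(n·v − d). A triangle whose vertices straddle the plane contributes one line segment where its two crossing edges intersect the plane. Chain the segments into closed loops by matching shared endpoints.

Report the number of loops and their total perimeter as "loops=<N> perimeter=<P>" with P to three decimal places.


loops=1 perimeter=6.624

Straddling triangles (10 of 20):
  (v7,v0,v8) [++-] → (-1.45268, -1.0554, 0)–(-1.57705, -1.0554, 0)  len=0.1244
  (v7,v8,v2) [+-+] → (-1.57705, -1.0554, 0)–(-1.45268, -1.0554, 0.0978121)  len=0.1582
  (v8,v0,v9) [-+-] → (-1.45268, -1.0554, 0)–(-0.342918, -1.0554, 0)  len=1.1098
  (v8,v9,v2) [--+] → (-0.342918, -1.0554, 0.637243)–(-1.45268, -1.0554, 0.0978121)  len=1.2339
  (v9,v0,v10) [-+-] → (-0.342918, -1.0554, 0)–(0.342918, -1.0554, 0)  len=0.6858
  (v9,v10,v2) [--+] → (0.342918, -1.0554, 0.637243)–(-0.342918, -1.0554, 0.637243)  len=0.6858
  (v10,v0,v11) [-+-] → (0.342918, -1.0554, 0)–(1.45268, -1.0554, 0)  len=1.1098
  (v10,v11,v2) [--+] → (1.45268, -1.0554, 0.0978121)–(0.342918, -1.0554, 0.637243)  len=1.2339
  (v11,v0,v1) [-++] → (1.45268, -1.0554, 0)–(1.57705, -1.0554, 0)  len=0.1244
  (v11,v1,v2) [-++] → (1.57705, -1.0554, 0)–(1.45268, -1.0554, 0.0978121)  len=0.1582

Chained into 1 loop(s):
  loop 1: 10 segments, perimeter = 6.6242
Total perimeter = 6.624


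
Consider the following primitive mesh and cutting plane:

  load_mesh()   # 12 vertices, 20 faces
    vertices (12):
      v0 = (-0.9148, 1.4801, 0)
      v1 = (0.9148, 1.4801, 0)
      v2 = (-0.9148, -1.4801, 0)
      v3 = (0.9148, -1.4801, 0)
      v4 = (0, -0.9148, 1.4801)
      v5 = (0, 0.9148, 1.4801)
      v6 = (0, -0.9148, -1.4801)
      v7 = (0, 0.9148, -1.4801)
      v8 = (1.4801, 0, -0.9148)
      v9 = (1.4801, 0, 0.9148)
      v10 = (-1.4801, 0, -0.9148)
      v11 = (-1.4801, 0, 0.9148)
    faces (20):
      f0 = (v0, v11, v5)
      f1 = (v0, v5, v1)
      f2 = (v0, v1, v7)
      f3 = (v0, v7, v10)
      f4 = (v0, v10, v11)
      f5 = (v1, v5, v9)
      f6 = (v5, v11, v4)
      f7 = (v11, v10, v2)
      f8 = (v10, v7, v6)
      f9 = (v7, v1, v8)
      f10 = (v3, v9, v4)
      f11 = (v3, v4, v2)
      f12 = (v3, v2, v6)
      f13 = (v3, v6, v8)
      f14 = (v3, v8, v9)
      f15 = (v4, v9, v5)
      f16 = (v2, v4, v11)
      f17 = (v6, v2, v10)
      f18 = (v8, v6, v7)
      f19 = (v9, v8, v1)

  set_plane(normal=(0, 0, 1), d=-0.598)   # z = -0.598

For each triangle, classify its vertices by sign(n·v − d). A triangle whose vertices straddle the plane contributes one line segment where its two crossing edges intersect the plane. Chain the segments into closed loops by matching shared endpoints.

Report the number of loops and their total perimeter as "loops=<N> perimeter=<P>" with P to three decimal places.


loops=1 perimeter=8.557

Straddling triangles (10 of 20):
  (v0,v1,v7) [++-] → (0.545196, 1.2517, -0.598)–(-0.545196, 1.2517, -0.598)  len=1.0904
  (v0,v7,v10) [+--] → (-0.545196, 1.2517, -0.598)–(-1.28433, 0.512566, -0.598)  len=1.0453
  (v0,v10,v11) [+-+] → (-1.28433, 0.512566, -0.598)–(-1.4801, 0, -0.598)  len=0.5487
  (v11,v10,v2) [+-+] → (-1.4801, 0, -0.598)–(-1.28433, -0.512566, -0.598)  len=0.5487
  (v7,v1,v8) [-+-] → (0.545196, 1.2517, -0.598)–(1.28433, 0.512566, -0.598)  len=1.0453
  (v3,v2,v6) [++-] → (-0.545196, -1.2517, -0.598)–(0.545196, -1.2517, -0.598)  len=1.0904
  (v3,v6,v8) [+--] → (0.545196, -1.2517, -0.598)–(1.28433, -0.512566, -0.598)  len=1.0453
  (v3,v8,v9) [+-+] → (1.28433, -0.512566, -0.598)–(1.4801, 0, -0.598)  len=0.5487
  (v6,v2,v10) [-+-] → (-0.545196, -1.2517, -0.598)–(-1.28433, -0.512566, -0.598)  len=1.0453
  (v9,v8,v1) [+-+] → (1.4801, 0, -0.598)–(1.28433, 0.512566, -0.598)  len=0.5487

Chained into 1 loop(s):
  loop 1: 10 segments, perimeter = 8.5567
Total perimeter = 8.557


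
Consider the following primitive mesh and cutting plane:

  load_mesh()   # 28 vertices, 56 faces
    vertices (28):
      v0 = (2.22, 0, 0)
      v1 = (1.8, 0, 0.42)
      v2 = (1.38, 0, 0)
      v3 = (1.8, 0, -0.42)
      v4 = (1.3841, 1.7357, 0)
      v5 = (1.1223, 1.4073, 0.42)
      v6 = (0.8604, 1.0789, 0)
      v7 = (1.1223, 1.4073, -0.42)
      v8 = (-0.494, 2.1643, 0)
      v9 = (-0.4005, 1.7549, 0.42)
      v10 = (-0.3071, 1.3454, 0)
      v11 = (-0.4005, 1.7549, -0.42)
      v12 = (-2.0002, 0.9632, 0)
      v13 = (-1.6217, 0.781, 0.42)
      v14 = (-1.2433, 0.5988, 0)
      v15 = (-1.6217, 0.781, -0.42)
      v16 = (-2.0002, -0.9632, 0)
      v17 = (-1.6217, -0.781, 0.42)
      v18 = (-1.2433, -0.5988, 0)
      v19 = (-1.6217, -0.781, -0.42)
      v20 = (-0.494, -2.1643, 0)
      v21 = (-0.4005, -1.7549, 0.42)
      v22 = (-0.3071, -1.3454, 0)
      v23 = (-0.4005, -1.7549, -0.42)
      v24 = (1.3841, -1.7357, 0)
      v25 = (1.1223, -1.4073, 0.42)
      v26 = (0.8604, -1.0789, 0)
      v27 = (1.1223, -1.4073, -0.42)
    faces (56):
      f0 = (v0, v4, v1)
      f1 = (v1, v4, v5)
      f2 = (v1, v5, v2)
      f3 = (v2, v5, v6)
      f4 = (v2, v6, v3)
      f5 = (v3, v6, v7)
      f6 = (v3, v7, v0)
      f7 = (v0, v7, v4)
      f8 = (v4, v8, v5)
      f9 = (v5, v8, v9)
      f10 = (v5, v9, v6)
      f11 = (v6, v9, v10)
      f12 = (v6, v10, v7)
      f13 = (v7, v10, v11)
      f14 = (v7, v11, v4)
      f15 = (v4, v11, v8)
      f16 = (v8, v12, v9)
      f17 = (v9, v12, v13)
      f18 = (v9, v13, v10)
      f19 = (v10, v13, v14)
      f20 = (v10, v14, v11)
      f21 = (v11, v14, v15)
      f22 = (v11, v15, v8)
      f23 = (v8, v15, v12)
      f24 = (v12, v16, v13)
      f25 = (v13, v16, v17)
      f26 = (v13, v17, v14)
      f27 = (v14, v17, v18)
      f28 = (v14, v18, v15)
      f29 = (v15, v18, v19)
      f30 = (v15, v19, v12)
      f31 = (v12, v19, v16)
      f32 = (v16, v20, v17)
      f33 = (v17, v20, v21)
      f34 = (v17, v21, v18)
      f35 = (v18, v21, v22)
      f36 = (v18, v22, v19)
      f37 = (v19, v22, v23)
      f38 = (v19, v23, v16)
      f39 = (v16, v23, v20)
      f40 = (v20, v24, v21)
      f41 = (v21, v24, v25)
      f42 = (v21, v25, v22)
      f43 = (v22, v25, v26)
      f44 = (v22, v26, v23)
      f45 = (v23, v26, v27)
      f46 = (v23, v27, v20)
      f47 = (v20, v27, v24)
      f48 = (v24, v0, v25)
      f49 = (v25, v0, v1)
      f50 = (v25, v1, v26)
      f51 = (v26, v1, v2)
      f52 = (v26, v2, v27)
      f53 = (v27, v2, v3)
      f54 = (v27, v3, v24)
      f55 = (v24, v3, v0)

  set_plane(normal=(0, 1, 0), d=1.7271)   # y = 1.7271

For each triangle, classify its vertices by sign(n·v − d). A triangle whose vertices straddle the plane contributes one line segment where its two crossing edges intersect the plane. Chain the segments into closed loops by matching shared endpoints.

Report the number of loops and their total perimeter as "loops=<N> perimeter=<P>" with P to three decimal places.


Straddling triangles (16 of 56):
  (v0,v4,v1) [-+-] → (1.38824, 1.7271, 0)–(1.38616, 1.7271, 0.002081)  len=0.0029
  (v1,v4,v5) [-+-] → (1.38616, 1.7271, 0.002081)–(1.37724, 1.7271, 0.0109988)  len=0.0126
  (v0,v7,v4) [--+] → (1.37724, 1.7271, -0.0109988)–(1.38824, 1.7271, 0)  len=0.0156
  (v4,v8,v5) [++-] → (0.439483, 1.7271, 0.242568)–(1.37724, 1.7271, 0.0109988)  len=0.9659
  (v5,v8,v9) [-++] → (0.439483, 1.7271, 0.242568)–(-0.278711, 1.7271, 0.42)  len=0.7398
  (v5,v9,v6) [-+-] → (-0.278711, 1.7271, 0.42)–(-0.348646, 1.7271, 0.402728)  len=0.0720
  (v6,v9,v10) [-+-] → (-0.348646, 1.7271, 0.402728)–(-0.394159, 1.7271, 0.391487)  len=0.0469
  (v7,v10,v11) [--+] → (-0.394159, 1.7271, -0.391487)–(-0.278711, 1.7271, -0.42)  len=0.1189
  (v7,v11,v4) [-++] → (-0.278711, 1.7271, -0.42)–(1.37724, 1.7271, -0.0109988)  len=1.7057
  (v8,v12,v9) [+-+] → (-1.04226, 1.7271, 0)–(-0.456672, 1.7271, 0.405252)  len=0.7121
  (v9,v12,v13) [+--] → (-0.456672, 1.7271, 0.405252)–(-0.435359, 1.7271, 0.42)  len=0.0259
  (v9,v13,v10) [+--] → (-0.435359, 1.7271, 0.42)–(-0.394159, 1.7271, 0.391487)  len=0.0501
  (v10,v14,v11) [--+] → (-0.420766, 1.7271, -0.409901)–(-0.394159, 1.7271, -0.391487)  len=0.0324
  (v11,v14,v15) [+--] → (-0.420766, 1.7271, -0.409901)–(-0.435359, 1.7271, -0.42)  len=0.0177
  (v11,v15,v8) [+-+] → (-0.435359, 1.7271, -0.42)–(-0.850416, 1.7271, -0.132743)  len=0.5048
  (v8,v15,v12) [+--] → (-0.850416, 1.7271, -0.132743)–(-1.04226, 1.7271, 0)  len=0.2333

Chained into 1 loop(s):
  loop 1: 16 segments, perimeter = 5.2567
Total perimeter = 5.257

loops=1 perimeter=5.257


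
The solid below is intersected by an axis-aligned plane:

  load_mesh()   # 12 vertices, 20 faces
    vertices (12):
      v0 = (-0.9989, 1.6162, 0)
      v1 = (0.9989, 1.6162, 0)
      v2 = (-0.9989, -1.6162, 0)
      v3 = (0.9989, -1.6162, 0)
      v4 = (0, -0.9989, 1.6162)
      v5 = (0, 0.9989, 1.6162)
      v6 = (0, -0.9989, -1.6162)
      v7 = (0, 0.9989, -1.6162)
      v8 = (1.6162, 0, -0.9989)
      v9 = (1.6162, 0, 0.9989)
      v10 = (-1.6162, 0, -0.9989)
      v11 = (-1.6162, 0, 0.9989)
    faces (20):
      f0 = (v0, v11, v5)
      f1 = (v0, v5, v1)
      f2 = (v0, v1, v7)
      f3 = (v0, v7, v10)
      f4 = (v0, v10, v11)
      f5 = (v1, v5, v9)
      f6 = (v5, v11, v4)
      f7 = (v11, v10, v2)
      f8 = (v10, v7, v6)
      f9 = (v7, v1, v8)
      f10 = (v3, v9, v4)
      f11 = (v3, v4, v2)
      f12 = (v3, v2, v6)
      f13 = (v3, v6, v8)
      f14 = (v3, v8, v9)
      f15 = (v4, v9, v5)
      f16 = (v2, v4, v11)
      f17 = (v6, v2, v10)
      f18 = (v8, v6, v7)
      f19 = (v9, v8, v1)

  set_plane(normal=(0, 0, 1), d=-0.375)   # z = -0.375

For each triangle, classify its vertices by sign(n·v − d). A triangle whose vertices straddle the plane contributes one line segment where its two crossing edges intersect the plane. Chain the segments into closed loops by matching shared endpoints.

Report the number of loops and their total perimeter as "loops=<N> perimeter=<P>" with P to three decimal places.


loops=1 perimeter=10.013

Straddling triangles (10 of 20):
  (v0,v1,v7) [++-] → (0.767129, 1.47297, -0.375)–(-0.767129, 1.47297, -0.375)  len=1.5343
  (v0,v7,v10) [+--] → (-0.767129, 1.47297, -0.375)–(-1.23064, 1.00946, -0.375)  len=0.6555
  (v0,v10,v11) [+-+] → (-1.23064, 1.00946, -0.375)–(-1.6162, 0, -0.375)  len=1.0806
  (v11,v10,v2) [+-+] → (-1.6162, 0, -0.375)–(-1.23064, -1.00946, -0.375)  len=1.0806
  (v7,v1,v8) [-+-] → (0.767129, 1.47297, -0.375)–(1.23064, 1.00946, -0.375)  len=0.6555
  (v3,v2,v6) [++-] → (-0.767129, -1.47297, -0.375)–(0.767129, -1.47297, -0.375)  len=1.5343
  (v3,v6,v8) [+--] → (0.767129, -1.47297, -0.375)–(1.23064, -1.00946, -0.375)  len=0.6555
  (v3,v8,v9) [+-+] → (1.23064, -1.00946, -0.375)–(1.6162, 0, -0.375)  len=1.0806
  (v6,v2,v10) [-+-] → (-0.767129, -1.47297, -0.375)–(-1.23064, -1.00946, -0.375)  len=0.6555
  (v9,v8,v1) [+-+] → (1.6162, 0, -0.375)–(1.23064, 1.00946, -0.375)  len=1.0806

Chained into 1 loop(s):
  loop 1: 10 segments, perimeter = 10.0129
Total perimeter = 10.013


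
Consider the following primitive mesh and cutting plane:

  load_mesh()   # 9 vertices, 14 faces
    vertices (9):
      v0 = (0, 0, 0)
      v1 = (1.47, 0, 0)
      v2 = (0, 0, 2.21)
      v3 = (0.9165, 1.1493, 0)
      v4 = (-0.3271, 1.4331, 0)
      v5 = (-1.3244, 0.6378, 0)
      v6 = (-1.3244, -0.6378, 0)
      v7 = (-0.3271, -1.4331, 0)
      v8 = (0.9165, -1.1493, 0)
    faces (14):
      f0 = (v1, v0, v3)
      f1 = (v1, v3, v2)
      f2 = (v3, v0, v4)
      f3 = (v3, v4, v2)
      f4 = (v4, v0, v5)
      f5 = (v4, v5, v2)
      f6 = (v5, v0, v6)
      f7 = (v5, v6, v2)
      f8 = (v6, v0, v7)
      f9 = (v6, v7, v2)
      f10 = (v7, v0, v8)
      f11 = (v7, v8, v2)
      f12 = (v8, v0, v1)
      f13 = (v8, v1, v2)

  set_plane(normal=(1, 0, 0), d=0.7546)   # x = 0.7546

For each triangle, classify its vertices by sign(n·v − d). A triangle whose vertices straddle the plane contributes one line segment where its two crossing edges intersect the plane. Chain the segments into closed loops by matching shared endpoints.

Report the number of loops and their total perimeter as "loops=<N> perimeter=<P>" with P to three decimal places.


Straddling triangles (8 of 14):
  (v1,v0,v3) [+-+] → (0.7546, 0, 0)–(0.7546, 0.946276, 0)  len=0.9463
  (v1,v3,v2) [++-] → (0.7546, 0.946276, 0.390397)–(0.7546, 0, 1.07553)  len=1.1683
  (v3,v0,v4) [+--] → (0.7546, 0.946276, 0)–(0.7546, 1.18625, 0)  len=0.2400
  (v3,v4,v2) [+--] → (0.7546, 1.18625, 0)–(0.7546, 0.946276, 0.390397)  len=0.4583
  (v7,v0,v8) [--+] → (0.7546, -0.946276, 0)–(0.7546, -1.18625, 0)  len=0.2400
  (v7,v8,v2) [-+-] → (0.7546, -1.18625, 0)–(0.7546, -0.946276, 0.390397)  len=0.4583
  (v8,v0,v1) [+-+] → (0.7546, -0.946276, 0)–(0.7546, 0, 0)  len=0.9463
  (v8,v1,v2) [++-] → (0.7546, 0, 1.07553)–(0.7546, -0.946276, 0.390397)  len=1.1683

Chained into 1 loop(s):
  loop 1: 8 segments, perimeter = 5.6255
Total perimeter = 5.626

loops=1 perimeter=5.626


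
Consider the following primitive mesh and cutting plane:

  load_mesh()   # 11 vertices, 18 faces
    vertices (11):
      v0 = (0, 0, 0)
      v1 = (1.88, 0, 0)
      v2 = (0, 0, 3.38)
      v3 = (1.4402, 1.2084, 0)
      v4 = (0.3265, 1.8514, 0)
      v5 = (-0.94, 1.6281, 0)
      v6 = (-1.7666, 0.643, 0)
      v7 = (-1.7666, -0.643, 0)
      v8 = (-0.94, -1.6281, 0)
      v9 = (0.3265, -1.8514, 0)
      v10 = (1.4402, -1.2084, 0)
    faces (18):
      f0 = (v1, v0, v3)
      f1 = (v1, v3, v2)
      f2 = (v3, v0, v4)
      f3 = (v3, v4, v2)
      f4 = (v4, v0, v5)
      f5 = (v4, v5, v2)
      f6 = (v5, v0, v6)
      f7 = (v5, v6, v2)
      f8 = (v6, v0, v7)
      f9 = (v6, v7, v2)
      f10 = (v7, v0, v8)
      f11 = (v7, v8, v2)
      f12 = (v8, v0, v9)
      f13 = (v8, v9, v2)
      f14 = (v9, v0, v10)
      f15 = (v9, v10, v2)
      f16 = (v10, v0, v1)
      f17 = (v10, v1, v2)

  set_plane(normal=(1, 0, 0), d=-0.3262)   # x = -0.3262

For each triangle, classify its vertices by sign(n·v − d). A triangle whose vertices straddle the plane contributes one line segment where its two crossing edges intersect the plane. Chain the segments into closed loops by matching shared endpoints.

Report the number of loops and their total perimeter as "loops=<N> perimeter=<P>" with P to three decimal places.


Straddling triangles (10 of 18):
  (v4,v0,v5) [++-] → (-0.3262, 0.564985, 0)–(-0.3262, 1.73632, 0)  len=1.1713
  (v4,v5,v2) [+-+] → (-0.3262, 1.73632, 0)–(-0.3262, 0.564985, 2.20707)  len=2.4986
  (v5,v0,v6) [-+-] → (-0.3262, 0.564985, 0)–(-0.3262, 0.118729, 0)  len=0.4463
  (v5,v6,v2) [--+] → (-0.3262, 0.118729, 2.75589)–(-0.3262, 0.564985, 2.20707)  len=0.7074
  (v6,v0,v7) [-+-] → (-0.3262, 0.118729, 0)–(-0.3262, -0.118729, 0)  len=0.2375
  (v6,v7,v2) [--+] → (-0.3262, -0.118729, 2.75589)–(-0.3262, 0.118729, 2.75589)  len=0.2375
  (v7,v0,v8) [-+-] → (-0.3262, -0.118729, 0)–(-0.3262, -0.564985, 0)  len=0.4463
  (v7,v8,v2) [--+] → (-0.3262, -0.564985, 2.20707)–(-0.3262, -0.118729, 2.75589)  len=0.7074
  (v8,v0,v9) [-++] → (-0.3262, -0.564985, 0)–(-0.3262, -1.73632, 0)  len=1.1713
  (v8,v9,v2) [-++] → (-0.3262, -1.73632, 0)–(-0.3262, -0.564985, 2.20707)  len=2.4986

Chained into 1 loop(s):
  loop 1: 10 segments, perimeter = 10.1221
Total perimeter = 10.122

loops=1 perimeter=10.122


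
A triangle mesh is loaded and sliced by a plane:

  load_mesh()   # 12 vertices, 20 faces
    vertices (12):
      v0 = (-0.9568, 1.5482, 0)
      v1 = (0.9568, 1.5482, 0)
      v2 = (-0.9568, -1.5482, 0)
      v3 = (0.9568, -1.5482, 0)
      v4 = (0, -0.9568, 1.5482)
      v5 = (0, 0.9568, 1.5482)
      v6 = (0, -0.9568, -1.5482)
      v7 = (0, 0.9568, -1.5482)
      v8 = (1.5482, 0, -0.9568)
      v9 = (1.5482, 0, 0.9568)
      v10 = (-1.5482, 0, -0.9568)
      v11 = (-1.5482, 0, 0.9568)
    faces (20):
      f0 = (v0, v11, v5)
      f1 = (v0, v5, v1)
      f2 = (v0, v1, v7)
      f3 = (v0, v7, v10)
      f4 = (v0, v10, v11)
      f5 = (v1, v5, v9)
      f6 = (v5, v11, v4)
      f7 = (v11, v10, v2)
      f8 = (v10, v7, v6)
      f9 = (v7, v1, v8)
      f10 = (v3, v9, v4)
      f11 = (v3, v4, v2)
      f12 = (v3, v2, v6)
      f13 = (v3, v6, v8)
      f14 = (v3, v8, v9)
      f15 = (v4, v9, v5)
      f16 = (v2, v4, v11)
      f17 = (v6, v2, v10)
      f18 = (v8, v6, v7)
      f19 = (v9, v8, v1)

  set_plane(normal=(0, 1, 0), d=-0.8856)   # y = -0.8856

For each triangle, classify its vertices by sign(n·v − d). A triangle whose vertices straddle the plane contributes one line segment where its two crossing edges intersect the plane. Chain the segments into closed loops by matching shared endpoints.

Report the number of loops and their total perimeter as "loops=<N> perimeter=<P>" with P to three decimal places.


loops=1 perimeter=8.324

Straddling triangles (10 of 20):
  (v5,v11,v4) [++-] → (-0.115209, -0.8856, 1.50419)–(0, -0.8856, 1.5482)  len=0.1233
  (v11,v10,v2) [++-] → (-1.20991, -0.8856, -0.409492)–(-1.20991, -0.8856, 0.409492)  len=0.8190
  (v10,v7,v6) [++-] → (0, -0.8856, -1.5482)–(-0.115209, -0.8856, -1.50419)  len=0.1233
  (v3,v9,v4) [-+-] → (1.20991, -0.8856, 0.409492)–(0.115209, -0.8856, 1.50419)  len=1.5481
  (v3,v6,v8) [--+] → (0.115209, -0.8856, -1.50419)–(1.20991, -0.8856, -0.409492)  len=1.5481
  (v3,v8,v9) [-++] → (1.20991, -0.8856, -0.409492)–(1.20991, -0.8856, 0.409492)  len=0.8190
  (v4,v9,v5) [-++] → (0.115209, -0.8856, 1.50419)–(0, -0.8856, 1.5482)  len=0.1233
  (v2,v4,v11) [--+] → (-0.115209, -0.8856, 1.50419)–(-1.20991, -0.8856, 0.409492)  len=1.5481
  (v6,v2,v10) [--+] → (-1.20991, -0.8856, -0.409492)–(-0.115209, -0.8856, -1.50419)  len=1.5481
  (v8,v6,v7) [+-+] → (0.115209, -0.8856, -1.50419)–(0, -0.8856, -1.5482)  len=0.1233

Chained into 1 loop(s):
  loop 1: 10 segments, perimeter = 8.3238
Total perimeter = 8.324


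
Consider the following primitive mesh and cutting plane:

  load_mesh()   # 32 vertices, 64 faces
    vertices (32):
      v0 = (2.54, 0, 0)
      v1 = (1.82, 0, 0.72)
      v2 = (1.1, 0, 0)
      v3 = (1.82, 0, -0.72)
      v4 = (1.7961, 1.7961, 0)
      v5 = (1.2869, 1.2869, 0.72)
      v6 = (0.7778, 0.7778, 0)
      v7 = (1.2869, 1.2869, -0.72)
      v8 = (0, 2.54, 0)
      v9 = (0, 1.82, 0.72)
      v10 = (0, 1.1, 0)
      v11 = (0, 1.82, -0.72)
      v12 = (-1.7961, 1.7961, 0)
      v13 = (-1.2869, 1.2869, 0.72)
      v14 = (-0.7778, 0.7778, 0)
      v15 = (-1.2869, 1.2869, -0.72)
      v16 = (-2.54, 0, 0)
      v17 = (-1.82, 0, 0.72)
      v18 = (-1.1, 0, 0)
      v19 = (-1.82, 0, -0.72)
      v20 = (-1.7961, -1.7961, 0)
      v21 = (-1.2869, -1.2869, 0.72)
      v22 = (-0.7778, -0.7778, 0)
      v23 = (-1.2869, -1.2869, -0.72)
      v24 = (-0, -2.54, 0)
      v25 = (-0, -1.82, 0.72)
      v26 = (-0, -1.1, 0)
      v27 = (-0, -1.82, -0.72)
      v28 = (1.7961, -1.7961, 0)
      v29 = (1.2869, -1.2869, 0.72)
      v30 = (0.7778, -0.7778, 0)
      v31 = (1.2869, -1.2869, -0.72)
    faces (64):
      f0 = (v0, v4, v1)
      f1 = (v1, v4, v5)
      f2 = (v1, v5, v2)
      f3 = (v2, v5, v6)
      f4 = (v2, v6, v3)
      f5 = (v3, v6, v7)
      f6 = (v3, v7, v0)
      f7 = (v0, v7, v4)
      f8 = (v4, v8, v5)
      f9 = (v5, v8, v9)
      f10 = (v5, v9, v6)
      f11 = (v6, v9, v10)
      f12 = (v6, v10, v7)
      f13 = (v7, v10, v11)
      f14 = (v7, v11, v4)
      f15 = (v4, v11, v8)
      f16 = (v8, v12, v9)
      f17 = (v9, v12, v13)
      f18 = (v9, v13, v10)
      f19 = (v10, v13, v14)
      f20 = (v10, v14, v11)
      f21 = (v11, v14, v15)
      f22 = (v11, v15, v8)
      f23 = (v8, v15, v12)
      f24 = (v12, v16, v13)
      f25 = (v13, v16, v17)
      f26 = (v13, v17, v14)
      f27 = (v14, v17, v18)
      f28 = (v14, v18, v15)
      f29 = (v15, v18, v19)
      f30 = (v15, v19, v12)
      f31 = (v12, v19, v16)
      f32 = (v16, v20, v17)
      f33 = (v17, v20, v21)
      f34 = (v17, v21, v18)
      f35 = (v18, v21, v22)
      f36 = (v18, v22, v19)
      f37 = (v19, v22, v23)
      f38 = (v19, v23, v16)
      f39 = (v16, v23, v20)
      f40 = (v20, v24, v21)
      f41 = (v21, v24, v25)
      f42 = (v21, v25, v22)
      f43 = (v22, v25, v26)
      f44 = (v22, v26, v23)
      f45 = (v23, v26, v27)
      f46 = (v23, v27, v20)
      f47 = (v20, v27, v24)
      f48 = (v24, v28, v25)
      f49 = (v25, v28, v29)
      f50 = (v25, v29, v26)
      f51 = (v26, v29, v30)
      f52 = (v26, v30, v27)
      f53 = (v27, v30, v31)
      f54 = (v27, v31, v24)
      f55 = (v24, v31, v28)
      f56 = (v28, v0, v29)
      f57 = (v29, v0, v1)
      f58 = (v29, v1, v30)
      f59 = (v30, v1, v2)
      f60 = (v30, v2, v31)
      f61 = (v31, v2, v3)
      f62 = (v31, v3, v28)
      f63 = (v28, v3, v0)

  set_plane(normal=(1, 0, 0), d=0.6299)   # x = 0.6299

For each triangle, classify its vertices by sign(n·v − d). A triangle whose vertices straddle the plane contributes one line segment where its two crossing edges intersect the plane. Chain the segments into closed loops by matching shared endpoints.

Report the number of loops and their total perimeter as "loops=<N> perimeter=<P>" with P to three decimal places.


loops=2 perimeter=8.146

Straddling triangles (16 of 64):
  (v4,v8,v5) [+-+] → (0.6299, 2.27911, 0)–(0.6299, 1.92664, 0.352419)  len=0.4984
  (v5,v8,v9) [+--] → (0.6299, 1.92664, 0.352419)–(0.6299, 1.55906, 0.72)  len=0.5198
  (v5,v9,v6) [+-+] → (0.6299, 1.55906, 0.72)–(0.6299, 0.975976, 0.136909)  len=0.8246
  (v6,v9,v10) [+--] → (0.6299, 0.975976, 0.136909)–(0.6299, 0.839067, 0)  len=0.1936
  (v6,v10,v7) [+-+] → (0.6299, 0.839067, 0)–(0.6299, 1.19148, -0.352419)  len=0.4984
  (v7,v10,v11) [+--] → (0.6299, 1.19148, -0.352419)–(0.6299, 1.55906, -0.72)  len=0.5198
  (v7,v11,v4) [+-+] → (0.6299, 1.55906, -0.72)–(0.6299, 1.81162, -0.467493)  len=0.3571
  (v4,v11,v8) [+--] → (0.6299, 1.81162, -0.467493)–(0.6299, 2.27911, 0)  len=0.6611
  (v24,v28,v25) [-+-] → (0.6299, -2.27911, 0)–(0.6299, -1.81162, 0.467493)  len=0.6611
  (v25,v28,v29) [-++] → (0.6299, -1.81162, 0.467493)–(0.6299, -1.55906, 0.72)  len=0.3571
  (v25,v29,v26) [-+-] → (0.6299, -1.55906, 0.72)–(0.6299, -1.19148, 0.352419)  len=0.5198
  (v26,v29,v30) [-++] → (0.6299, -1.19148, 0.352419)–(0.6299, -0.839067, 0)  len=0.4984
  (v26,v30,v27) [-+-] → (0.6299, -0.839067, 0)–(0.6299, -0.975976, -0.136909)  len=0.1936
  (v27,v30,v31) [-++] → (0.6299, -0.975976, -0.136909)–(0.6299, -1.55906, -0.72)  len=0.8246
  (v27,v31,v24) [-+-] → (0.6299, -1.55906, -0.72)–(0.6299, -1.92664, -0.352419)  len=0.5198
  (v24,v31,v28) [-++] → (0.6299, -1.92664, -0.352419)–(0.6299, -2.27911, 0)  len=0.4984

Chained into 2 loop(s):
  loop 1: 8 segments, perimeter = 4.0730
  loop 2: 8 segments, perimeter = 4.0730
Total perimeter = 8.146


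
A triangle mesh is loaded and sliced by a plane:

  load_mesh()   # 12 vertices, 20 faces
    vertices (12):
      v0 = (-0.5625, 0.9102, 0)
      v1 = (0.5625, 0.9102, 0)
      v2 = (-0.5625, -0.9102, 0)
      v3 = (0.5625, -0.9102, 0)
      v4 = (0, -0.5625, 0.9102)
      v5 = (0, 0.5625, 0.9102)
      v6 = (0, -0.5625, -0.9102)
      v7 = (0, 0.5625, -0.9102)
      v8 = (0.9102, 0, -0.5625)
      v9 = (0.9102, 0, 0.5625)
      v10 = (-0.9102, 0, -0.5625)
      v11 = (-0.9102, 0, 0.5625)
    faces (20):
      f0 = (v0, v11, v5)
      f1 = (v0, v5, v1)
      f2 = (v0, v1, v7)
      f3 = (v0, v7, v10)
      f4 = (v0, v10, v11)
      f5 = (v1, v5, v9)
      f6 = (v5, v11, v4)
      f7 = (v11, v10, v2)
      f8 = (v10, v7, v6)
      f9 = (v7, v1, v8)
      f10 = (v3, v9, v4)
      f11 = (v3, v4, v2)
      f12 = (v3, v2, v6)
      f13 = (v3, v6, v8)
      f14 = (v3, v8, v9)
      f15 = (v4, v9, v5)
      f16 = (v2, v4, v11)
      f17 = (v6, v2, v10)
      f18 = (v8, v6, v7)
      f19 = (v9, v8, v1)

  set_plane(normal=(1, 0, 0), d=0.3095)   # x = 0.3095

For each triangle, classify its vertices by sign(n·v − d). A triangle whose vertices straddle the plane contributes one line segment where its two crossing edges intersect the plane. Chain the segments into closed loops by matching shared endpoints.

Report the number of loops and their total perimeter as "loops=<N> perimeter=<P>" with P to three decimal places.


Straddling triangles (10 of 20):
  (v0,v5,v1) [--+] → (0.3095, 0.753812, 0.409388)–(0.3095, 0.9102, 0)  len=0.4382
  (v0,v1,v7) [-+-] → (0.3095, 0.9102, 0)–(0.3095, 0.753812, -0.409388)  len=0.4382
  (v1,v5,v9) [+-+] → (0.3095, 0.753812, 0.409388)–(0.3095, 0.37123, 0.79197)  len=0.5411
  (v7,v1,v8) [-++] → (0.3095, 0.753812, -0.409388)–(0.3095, 0.37123, -0.79197)  len=0.5411
  (v3,v9,v4) [++-] → (0.3095, -0.37123, 0.79197)–(0.3095, -0.753812, 0.409388)  len=0.5411
  (v3,v4,v2) [+--] → (0.3095, -0.753812, 0.409388)–(0.3095, -0.9102, 0)  len=0.4382
  (v3,v2,v6) [+--] → (0.3095, -0.9102, 0)–(0.3095, -0.753812, -0.409388)  len=0.4382
  (v3,v6,v8) [+-+] → (0.3095, -0.753812, -0.409388)–(0.3095, -0.37123, -0.79197)  len=0.5411
  (v4,v9,v5) [-+-] → (0.3095, -0.37123, 0.79197)–(0.3095, 0.37123, 0.79197)  len=0.7425
  (v8,v6,v7) [+--] → (0.3095, -0.37123, -0.79197)–(0.3095, 0.37123, -0.79197)  len=0.7425

Chained into 1 loop(s):
  loop 1: 10 segments, perimeter = 5.4021
Total perimeter = 5.402

loops=1 perimeter=5.402


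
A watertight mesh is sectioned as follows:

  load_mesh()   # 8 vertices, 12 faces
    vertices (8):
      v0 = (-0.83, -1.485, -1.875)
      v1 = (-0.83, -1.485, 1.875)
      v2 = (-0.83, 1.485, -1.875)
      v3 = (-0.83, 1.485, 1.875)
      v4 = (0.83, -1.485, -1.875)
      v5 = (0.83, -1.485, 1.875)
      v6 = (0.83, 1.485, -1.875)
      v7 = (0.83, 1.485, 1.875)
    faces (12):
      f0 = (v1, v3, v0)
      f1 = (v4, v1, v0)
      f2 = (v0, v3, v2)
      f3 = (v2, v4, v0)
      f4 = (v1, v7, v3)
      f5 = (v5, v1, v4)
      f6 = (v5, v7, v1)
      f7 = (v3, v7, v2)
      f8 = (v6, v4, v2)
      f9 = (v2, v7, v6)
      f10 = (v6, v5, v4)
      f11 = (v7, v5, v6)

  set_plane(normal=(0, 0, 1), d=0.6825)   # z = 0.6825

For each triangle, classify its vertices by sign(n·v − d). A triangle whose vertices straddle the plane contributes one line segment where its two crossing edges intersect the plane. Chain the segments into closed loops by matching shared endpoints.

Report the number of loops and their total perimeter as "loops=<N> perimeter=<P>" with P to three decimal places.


Straddling triangles (8 of 12):
  (v1,v3,v0) [++-] → (-0.83, 0.54054, 0.6825)–(-0.83, -1.485, 0.6825)  len=2.0255
  (v4,v1,v0) [-+-] → (-0.30212, -1.485, 0.6825)–(-0.83, -1.485, 0.6825)  len=0.5279
  (v0,v3,v2) [-+-] → (-0.83, 0.54054, 0.6825)–(-0.83, 1.485, 0.6825)  len=0.9445
  (v5,v1,v4) [++-] → (-0.30212, -1.485, 0.6825)–(0.83, -1.485, 0.6825)  len=1.1321
  (v3,v7,v2) [++-] → (0.30212, 1.485, 0.6825)–(-0.83, 1.485, 0.6825)  len=1.1321
  (v2,v7,v6) [-+-] → (0.30212, 1.485, 0.6825)–(0.83, 1.485, 0.6825)  len=0.5279
  (v6,v5,v4) [-+-] → (0.83, -0.54054, 0.6825)–(0.83, -1.485, 0.6825)  len=0.9445
  (v7,v5,v6) [++-] → (0.83, -0.54054, 0.6825)–(0.83, 1.485, 0.6825)  len=2.0255

Chained into 1 loop(s):
  loop 1: 8 segments, perimeter = 9.2600
Total perimeter = 9.260

loops=1 perimeter=9.260


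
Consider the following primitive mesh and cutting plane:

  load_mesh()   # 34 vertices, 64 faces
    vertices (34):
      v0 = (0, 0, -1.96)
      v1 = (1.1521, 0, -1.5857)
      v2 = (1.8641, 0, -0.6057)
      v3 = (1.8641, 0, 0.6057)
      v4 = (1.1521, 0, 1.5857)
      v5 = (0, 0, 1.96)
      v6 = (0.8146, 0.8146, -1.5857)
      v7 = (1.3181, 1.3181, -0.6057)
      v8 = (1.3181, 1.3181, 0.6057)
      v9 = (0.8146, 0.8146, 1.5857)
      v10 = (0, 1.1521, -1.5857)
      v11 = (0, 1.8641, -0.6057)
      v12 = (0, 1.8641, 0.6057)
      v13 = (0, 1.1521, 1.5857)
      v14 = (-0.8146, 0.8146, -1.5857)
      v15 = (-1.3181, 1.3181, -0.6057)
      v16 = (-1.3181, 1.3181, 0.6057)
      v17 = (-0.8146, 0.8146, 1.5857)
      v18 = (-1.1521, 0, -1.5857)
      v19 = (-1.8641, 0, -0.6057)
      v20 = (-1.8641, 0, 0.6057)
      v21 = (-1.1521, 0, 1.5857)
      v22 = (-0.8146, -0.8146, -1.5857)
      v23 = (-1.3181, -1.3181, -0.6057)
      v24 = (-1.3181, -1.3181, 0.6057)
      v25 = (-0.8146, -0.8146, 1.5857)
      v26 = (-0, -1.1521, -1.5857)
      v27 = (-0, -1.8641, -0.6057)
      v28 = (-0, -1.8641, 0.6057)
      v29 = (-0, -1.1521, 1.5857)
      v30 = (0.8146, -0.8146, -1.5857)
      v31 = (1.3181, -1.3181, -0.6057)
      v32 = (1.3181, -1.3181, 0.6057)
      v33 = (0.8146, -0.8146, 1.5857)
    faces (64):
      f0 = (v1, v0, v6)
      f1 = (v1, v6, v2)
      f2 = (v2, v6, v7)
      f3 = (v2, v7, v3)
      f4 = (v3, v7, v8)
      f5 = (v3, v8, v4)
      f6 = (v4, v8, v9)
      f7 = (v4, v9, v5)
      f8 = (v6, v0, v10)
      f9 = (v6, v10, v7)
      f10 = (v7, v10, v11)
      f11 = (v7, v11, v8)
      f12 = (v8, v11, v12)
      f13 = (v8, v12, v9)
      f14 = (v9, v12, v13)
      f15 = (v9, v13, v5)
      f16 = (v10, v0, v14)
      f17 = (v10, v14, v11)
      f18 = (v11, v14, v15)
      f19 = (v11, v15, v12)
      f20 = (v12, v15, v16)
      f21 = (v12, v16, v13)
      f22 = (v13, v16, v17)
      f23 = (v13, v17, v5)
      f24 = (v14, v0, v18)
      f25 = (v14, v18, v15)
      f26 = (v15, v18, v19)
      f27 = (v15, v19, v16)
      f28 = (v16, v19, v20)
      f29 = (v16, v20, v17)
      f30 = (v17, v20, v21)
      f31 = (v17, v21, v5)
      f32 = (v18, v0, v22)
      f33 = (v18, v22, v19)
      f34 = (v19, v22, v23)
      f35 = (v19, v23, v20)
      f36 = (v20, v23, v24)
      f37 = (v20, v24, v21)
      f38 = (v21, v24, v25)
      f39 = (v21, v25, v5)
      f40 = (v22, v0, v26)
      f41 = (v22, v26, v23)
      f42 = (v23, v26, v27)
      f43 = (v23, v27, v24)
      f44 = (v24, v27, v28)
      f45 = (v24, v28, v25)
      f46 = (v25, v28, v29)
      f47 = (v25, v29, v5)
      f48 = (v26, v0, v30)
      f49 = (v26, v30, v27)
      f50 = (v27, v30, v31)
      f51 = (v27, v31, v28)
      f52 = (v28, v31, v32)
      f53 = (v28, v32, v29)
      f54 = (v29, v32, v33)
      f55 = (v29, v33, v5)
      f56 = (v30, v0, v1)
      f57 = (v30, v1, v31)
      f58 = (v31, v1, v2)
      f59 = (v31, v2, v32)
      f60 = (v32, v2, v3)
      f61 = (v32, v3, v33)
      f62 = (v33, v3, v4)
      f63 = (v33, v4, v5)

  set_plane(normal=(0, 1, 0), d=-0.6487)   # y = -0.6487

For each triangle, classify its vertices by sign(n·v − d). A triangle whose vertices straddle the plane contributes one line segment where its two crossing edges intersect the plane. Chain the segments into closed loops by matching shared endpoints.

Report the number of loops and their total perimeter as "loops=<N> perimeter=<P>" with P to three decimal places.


loops=1 perimeter=10.873

Straddling triangles (20 of 64):
  (v18,v0,v22) [++-] → (-0.6487, -0.6487, -1.66193)–(-0.883335, -0.6487, -1.5857)  len=0.2467
  (v18,v22,v19) [+-+] → (-0.883335, -0.6487, -1.5857)–(-1.02834, -0.6487, -1.38611)  len=0.2467
  (v19,v22,v23) [+--] → (-1.02834, -0.6487, -1.38611)–(-1.59539, -0.6487, -0.6057)  len=0.9647
  (v19,v23,v20) [+-+] → (-1.59539, -0.6487, -0.6057)–(-1.59539, -0.6487, 0.00951217)  len=0.6152
  (v20,v23,v24) [+--] → (-1.59539, -0.6487, 0.00951217)–(-1.59539, -0.6487, 0.6057)  len=0.5962
  (v20,v24,v21) [+-+] → (-1.59539, -0.6487, 0.6057)–(-1.2338, -0.6487, 1.1034)  len=0.6152
  (v21,v24,v25) [+--] → (-1.2338, -0.6487, 1.1034)–(-0.883335, -0.6487, 1.5857)  len=0.5962
  (v21,v25,v5) [+-+] → (-0.883335, -0.6487, 1.5857)–(-0.6487, -0.6487, 1.66193)  len=0.2467
  (v22,v0,v26) [-+-] → (-0.6487, -0.6487, -1.66193)–(0, -0.6487, -1.74925)  len=0.6546
  (v25,v29,v5) [--+] → (0, -0.6487, 1.74925)–(-0.6487, -0.6487, 1.66193)  len=0.6546
  (v26,v0,v30) [-+-] → (0, -0.6487, -1.74925)–(0.6487, -0.6487, -1.66193)  len=0.6546
  (v29,v33,v5) [--+] → (0.6487, -0.6487, 1.66193)–(0, -0.6487, 1.74925)  len=0.6546
  (v30,v0,v1) [-++] → (0.6487, -0.6487, -1.66193)–(0.883335, -0.6487, -1.5857)  len=0.2467
  (v30,v1,v31) [-+-] → (0.883335, -0.6487, -1.5857)–(1.2338, -0.6487, -1.1034)  len=0.5962
  (v31,v1,v2) [-++] → (1.2338, -0.6487, -1.1034)–(1.59539, -0.6487, -0.6057)  len=0.6152
  (v31,v2,v32) [-+-] → (1.59539, -0.6487, -0.6057)–(1.59539, -0.6487, -0.00951217)  len=0.5962
  (v32,v2,v3) [-++] → (1.59539, -0.6487, -0.00951217)–(1.59539, -0.6487, 0.6057)  len=0.6152
  (v32,v3,v33) [-+-] → (1.59539, -0.6487, 0.6057)–(1.02834, -0.6487, 1.38611)  len=0.9647
  (v33,v3,v4) [-++] → (1.02834, -0.6487, 1.38611)–(0.883335, -0.6487, 1.5857)  len=0.2467
  (v33,v4,v5) [-++] → (0.883335, -0.6487, 1.5857)–(0.6487, -0.6487, 1.66193)  len=0.2467

Chained into 1 loop(s):
  loop 1: 20 segments, perimeter = 10.8733
Total perimeter = 10.873
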